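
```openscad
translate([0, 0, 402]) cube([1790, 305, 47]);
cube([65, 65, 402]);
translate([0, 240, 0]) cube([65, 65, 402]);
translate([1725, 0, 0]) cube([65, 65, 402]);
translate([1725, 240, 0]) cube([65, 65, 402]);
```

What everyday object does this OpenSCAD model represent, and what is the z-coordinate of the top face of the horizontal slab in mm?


A bench. The seat-top height is 449 mm.

A long slab on four corner posts — a bench. The slab sits at z = 402 with thickness 47, so the top is 402 + 47 = 449 mm.


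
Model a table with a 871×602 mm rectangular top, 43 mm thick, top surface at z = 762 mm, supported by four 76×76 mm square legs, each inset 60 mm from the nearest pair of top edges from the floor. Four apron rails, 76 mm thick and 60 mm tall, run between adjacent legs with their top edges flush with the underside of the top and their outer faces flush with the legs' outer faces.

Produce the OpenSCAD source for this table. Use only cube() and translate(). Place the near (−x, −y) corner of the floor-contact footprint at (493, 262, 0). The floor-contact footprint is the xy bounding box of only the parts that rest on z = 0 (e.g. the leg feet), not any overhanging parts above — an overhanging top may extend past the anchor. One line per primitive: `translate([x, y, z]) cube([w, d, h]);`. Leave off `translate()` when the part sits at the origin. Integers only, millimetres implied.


// leg_h = 762 - 43 = 719
// apron z = 719 - 60 = 659
translate([433, 202, 719]) cube([871, 602, 43]);
translate([493, 262, 0]) cube([76, 76, 719]);
translate([1168, 262, 0]) cube([76, 76, 719]);
translate([493, 668, 0]) cube([76, 76, 719]);
translate([1168, 668, 0]) cube([76, 76, 719]);
translate([569, 262, 659]) cube([599, 76, 60]);
translate([569, 668, 659]) cube([599, 76, 60]);
translate([493, 338, 659]) cube([76, 330, 60]);
translate([1168, 338, 659]) cube([76, 330, 60]);


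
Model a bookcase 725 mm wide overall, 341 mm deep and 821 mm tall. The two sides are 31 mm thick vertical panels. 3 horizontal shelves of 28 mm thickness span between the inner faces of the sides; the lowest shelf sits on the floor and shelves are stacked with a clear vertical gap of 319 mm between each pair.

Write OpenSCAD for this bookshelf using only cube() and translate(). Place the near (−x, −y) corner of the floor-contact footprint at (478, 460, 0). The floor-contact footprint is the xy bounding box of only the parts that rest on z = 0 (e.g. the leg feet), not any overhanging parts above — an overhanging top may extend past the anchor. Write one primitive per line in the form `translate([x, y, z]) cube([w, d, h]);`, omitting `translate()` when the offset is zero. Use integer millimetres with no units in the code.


translate([478, 460, 0]) cube([31, 341, 821]);
translate([1172, 460, 0]) cube([31, 341, 821]);
translate([509, 460, 0]) cube([663, 341, 28]);
translate([509, 460, 347]) cube([663, 341, 28]);
translate([509, 460, 694]) cube([663, 341, 28]);


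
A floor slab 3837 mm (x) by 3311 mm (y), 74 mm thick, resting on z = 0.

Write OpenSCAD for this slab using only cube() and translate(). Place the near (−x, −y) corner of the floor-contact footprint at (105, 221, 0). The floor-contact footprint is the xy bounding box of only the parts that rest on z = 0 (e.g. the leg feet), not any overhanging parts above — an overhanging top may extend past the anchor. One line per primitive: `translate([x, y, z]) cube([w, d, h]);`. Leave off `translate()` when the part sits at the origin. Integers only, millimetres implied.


translate([105, 221, 0]) cube([3837, 3311, 74]);


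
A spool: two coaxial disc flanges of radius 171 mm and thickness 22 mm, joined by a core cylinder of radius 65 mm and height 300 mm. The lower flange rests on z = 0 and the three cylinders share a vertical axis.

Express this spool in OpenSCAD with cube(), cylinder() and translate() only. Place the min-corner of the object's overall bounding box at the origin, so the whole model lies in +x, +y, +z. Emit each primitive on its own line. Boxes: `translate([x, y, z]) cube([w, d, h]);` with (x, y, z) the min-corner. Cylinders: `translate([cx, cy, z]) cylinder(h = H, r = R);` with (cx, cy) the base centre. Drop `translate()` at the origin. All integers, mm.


translate([171, 171, 0]) cylinder(h = 22, r = 171);
translate([171, 171, 22]) cylinder(h = 300, r = 65);
translate([171, 171, 322]) cylinder(h = 22, r = 171);


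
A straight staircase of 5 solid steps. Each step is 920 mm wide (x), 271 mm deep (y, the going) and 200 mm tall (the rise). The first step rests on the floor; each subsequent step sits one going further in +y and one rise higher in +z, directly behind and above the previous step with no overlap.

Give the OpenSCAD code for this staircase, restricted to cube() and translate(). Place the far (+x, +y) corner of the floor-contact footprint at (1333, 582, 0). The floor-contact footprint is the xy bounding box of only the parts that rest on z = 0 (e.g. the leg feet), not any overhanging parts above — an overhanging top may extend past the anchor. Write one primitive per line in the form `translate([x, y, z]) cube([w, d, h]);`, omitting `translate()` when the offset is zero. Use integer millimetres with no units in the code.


translate([413, 311, 0]) cube([920, 271, 200]);
translate([413, 582, 200]) cube([920, 271, 200]);
translate([413, 853, 400]) cube([920, 271, 200]);
translate([413, 1124, 600]) cube([920, 271, 200]);
translate([413, 1395, 800]) cube([920, 271, 200]);


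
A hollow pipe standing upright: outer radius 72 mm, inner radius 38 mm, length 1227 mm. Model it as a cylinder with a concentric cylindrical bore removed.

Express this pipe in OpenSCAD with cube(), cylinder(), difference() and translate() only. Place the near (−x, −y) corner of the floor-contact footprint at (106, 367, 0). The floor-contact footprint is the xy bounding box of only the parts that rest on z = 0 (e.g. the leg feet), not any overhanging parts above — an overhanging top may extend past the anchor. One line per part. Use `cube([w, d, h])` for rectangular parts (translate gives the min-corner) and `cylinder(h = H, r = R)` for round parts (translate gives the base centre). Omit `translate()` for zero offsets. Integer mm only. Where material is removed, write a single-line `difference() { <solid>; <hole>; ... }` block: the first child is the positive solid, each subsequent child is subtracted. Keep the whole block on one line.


difference() { translate([178, 439, 0]) cylinder(h = 1227, r = 72); translate([178, 439, 0]) cylinder(h = 1227, r = 38); }


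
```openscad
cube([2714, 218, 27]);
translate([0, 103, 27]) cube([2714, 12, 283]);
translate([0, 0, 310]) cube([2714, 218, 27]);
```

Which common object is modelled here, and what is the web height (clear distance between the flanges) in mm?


An I-beam. The web height is 283 mm.

Two wide flanges with a thin centred web — an I-beam. Overall 337 mm minus two 27 mm flanges gives a web of 337 − 2·27 = 283 mm.


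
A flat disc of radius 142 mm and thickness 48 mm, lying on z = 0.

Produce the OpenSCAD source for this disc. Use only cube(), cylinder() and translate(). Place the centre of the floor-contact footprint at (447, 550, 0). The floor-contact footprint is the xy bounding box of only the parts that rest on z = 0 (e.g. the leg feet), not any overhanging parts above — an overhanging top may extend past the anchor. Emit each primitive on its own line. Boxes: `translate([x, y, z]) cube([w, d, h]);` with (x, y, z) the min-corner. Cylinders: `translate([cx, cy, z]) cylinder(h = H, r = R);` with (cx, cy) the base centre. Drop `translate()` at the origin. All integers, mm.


translate([447, 550, 0]) cylinder(h = 48, r = 142);


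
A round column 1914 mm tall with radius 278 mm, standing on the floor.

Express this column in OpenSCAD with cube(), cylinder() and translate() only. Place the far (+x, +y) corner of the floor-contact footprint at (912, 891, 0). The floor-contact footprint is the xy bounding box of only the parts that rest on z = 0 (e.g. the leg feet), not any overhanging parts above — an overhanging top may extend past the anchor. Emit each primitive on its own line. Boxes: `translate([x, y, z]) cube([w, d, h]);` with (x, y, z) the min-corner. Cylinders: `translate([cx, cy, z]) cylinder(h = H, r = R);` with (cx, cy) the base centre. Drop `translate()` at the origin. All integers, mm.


translate([634, 613, 0]) cylinder(h = 1914, r = 278);


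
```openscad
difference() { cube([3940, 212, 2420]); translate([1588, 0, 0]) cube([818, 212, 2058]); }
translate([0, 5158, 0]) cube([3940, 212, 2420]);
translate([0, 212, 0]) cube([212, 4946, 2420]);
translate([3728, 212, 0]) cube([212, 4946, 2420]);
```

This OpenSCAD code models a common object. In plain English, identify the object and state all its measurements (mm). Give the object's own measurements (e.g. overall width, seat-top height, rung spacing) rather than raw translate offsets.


A single room: four walls, each 2420 mm tall and 212 mm thick, enclosing an outside footprint 3940×5370 mm (x × y), no floor or roof. The front and back walls (−y and +y sides) run the full x-width; the side walls fit between their inner faces. A door opening 818 mm wide and 2058 mm tall is cut through the front wall from the floor up, its −x edge 1588 mm from the wall's −x end.


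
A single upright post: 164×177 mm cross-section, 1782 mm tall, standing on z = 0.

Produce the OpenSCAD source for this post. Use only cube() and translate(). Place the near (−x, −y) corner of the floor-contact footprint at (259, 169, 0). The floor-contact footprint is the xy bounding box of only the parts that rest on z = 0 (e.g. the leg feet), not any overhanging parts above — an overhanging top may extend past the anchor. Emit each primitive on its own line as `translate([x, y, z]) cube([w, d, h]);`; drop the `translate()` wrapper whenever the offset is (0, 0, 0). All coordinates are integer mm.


translate([259, 169, 0]) cube([164, 177, 1782]);


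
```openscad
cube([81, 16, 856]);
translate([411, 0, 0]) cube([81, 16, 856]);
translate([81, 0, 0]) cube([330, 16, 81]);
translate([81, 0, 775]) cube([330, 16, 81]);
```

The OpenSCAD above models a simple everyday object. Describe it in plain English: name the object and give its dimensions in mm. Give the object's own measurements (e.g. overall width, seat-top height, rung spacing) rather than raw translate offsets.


A rectangular picture frame lying in the x–z plane (depth along y). The opening is 330 mm wide (x) by 694 mm tall (z), surrounded by a border 81 mm wide on all four sides. The frame is 16 mm deep and is made of two full-height vertical stiles with two horizontal rails fitted between them.


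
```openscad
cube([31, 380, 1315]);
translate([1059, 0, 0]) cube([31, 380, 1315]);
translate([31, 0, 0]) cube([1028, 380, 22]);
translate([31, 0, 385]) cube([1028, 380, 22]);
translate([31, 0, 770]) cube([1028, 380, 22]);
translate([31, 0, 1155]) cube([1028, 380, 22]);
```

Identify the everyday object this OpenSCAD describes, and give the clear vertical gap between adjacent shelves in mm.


A bookshelf. The clear shelf gap is 363 mm.

Two tall side panels with 4 horizontal boards between them — a bookshelf. The first two shelf undersides are at z = 0 and z = 385; with shelf thickness 22, the clear gap is 385 − 0 − 22 = 363 mm.


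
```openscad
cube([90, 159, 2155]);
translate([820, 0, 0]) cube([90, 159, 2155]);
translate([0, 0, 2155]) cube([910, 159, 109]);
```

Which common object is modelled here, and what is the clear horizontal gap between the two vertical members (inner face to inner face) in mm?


A door frame. The clear opening width is 730 mm.

Two 2155 mm tall posts with a header on top — a door frame. The left jamb is 90 mm wide at x = 0; the right jamb starts at x = 820. The clear opening is 820 − 90 = 730 mm.


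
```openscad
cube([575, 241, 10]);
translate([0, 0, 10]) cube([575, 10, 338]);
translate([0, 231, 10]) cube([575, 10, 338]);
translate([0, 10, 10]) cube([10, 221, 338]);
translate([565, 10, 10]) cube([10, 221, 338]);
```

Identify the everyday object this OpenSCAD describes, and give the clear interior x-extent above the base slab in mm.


An open box. The internal width is 555 mm.

A 575×241 base slab with four walls standing on it — an open box. The base is 575 mm wide and the walls are 10 mm thick, so the internal width is 575 − 2 × 10 = 555 mm.


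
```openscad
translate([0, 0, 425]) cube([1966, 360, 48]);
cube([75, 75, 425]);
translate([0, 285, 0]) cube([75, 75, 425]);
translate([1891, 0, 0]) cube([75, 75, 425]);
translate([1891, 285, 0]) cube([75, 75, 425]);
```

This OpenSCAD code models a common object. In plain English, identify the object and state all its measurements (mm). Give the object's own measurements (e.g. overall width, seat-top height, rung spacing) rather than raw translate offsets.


A bench: a 1966×360 mm seat slab, 48 mm thick, top at z = 473 mm, on four 75×75 mm square legs flush with the seat corners and standing on z = 0.


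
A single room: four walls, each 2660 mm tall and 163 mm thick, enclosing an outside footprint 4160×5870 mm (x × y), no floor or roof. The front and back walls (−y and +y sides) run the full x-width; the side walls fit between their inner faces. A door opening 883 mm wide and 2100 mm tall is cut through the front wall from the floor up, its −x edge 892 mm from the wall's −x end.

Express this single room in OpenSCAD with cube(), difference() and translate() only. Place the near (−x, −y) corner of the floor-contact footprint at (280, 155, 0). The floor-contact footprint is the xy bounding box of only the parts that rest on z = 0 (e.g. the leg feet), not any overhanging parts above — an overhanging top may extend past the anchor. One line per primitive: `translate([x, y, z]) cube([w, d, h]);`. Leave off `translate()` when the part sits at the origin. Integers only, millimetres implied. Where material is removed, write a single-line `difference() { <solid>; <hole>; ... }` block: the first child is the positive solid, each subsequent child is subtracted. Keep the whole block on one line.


difference() { translate([280, 155, 0]) cube([4160, 163, 2660]); translate([1172, 155, 0]) cube([883, 163, 2100]); }
translate([280, 5862, 0]) cube([4160, 163, 2660]);
translate([280, 318, 0]) cube([163, 5544, 2660]);
translate([4277, 318, 0]) cube([163, 5544, 2660]);


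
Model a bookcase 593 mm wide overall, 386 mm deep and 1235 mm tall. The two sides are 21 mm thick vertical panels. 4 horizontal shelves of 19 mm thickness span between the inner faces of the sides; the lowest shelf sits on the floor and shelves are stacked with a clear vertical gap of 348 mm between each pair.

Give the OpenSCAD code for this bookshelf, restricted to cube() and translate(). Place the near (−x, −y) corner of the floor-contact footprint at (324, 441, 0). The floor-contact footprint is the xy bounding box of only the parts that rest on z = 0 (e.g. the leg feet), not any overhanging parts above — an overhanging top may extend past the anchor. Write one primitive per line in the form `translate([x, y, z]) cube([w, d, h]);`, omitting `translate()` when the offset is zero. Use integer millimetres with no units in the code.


translate([324, 441, 0]) cube([21, 386, 1235]);
translate([896, 441, 0]) cube([21, 386, 1235]);
translate([345, 441, 0]) cube([551, 386, 19]);
translate([345, 441, 367]) cube([551, 386, 19]);
translate([345, 441, 734]) cube([551, 386, 19]);
translate([345, 441, 1101]) cube([551, 386, 19]);


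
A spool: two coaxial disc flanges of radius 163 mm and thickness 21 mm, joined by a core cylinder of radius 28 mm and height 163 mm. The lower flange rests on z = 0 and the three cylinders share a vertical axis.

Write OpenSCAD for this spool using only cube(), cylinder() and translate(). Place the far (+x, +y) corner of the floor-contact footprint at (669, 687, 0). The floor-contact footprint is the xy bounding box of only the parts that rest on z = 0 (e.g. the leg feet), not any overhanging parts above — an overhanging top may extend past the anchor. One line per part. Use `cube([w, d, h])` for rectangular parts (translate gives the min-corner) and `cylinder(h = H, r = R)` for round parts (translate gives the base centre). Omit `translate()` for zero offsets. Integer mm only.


translate([506, 524, 0]) cylinder(h = 21, r = 163);
translate([506, 524, 21]) cylinder(h = 163, r = 28);
translate([506, 524, 184]) cylinder(h = 21, r = 163);


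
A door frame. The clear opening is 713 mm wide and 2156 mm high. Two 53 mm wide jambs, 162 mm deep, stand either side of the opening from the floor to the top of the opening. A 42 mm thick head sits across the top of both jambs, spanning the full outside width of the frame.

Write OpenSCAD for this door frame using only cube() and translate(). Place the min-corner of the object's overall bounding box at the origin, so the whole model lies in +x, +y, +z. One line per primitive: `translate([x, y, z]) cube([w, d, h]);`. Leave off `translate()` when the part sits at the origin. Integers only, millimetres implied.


cube([53, 162, 2156]);
translate([766, 0, 0]) cube([53, 162, 2156]);
translate([0, 0, 2156]) cube([819, 162, 42]);


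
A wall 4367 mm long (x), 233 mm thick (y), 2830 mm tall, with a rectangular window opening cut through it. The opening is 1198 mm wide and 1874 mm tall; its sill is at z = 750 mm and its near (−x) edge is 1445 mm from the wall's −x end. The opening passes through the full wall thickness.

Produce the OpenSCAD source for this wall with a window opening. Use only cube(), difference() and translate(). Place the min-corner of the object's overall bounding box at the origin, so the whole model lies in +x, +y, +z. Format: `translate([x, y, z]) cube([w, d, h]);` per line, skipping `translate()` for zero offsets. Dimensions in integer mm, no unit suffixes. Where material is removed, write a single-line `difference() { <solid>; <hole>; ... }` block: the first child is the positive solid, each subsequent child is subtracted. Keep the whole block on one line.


difference() { cube([4367, 233, 2830]); translate([1445, 0, 750]) cube([1198, 233, 1874]); }


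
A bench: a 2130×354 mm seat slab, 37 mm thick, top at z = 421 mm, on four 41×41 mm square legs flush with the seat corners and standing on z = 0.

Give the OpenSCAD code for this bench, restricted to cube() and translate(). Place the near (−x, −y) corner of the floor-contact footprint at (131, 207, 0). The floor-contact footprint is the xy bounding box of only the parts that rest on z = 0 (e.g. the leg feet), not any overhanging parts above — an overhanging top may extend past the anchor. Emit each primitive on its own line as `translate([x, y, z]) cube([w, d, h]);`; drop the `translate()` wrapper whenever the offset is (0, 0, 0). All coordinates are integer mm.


translate([131, 207, 384]) cube([2130, 354, 37]);
translate([131, 207, 0]) cube([41, 41, 384]);
translate([131, 520, 0]) cube([41, 41, 384]);
translate([2220, 207, 0]) cube([41, 41, 384]);
translate([2220, 520, 0]) cube([41, 41, 384]);


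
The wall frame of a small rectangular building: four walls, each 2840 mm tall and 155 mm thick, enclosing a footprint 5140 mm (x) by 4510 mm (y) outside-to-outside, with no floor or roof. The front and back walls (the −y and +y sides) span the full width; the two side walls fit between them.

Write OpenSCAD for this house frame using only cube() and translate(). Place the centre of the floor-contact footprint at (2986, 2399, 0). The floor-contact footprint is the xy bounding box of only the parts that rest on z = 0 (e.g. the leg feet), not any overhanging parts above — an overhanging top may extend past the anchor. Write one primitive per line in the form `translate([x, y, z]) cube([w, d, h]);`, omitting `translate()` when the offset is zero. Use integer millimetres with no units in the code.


translate([416, 144, 0]) cube([5140, 155, 2840]);
translate([416, 4499, 0]) cube([5140, 155, 2840]);
translate([416, 299, 0]) cube([155, 4200, 2840]);
translate([5401, 299, 0]) cube([155, 4200, 2840]);


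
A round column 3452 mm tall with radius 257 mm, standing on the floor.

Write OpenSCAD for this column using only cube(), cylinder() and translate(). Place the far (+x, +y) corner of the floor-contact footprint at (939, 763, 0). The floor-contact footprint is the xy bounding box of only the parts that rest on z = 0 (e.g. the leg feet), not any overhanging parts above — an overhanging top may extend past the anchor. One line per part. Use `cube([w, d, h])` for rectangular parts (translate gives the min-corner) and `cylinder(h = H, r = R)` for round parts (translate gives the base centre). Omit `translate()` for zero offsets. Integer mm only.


translate([682, 506, 0]) cylinder(h = 3452, r = 257);


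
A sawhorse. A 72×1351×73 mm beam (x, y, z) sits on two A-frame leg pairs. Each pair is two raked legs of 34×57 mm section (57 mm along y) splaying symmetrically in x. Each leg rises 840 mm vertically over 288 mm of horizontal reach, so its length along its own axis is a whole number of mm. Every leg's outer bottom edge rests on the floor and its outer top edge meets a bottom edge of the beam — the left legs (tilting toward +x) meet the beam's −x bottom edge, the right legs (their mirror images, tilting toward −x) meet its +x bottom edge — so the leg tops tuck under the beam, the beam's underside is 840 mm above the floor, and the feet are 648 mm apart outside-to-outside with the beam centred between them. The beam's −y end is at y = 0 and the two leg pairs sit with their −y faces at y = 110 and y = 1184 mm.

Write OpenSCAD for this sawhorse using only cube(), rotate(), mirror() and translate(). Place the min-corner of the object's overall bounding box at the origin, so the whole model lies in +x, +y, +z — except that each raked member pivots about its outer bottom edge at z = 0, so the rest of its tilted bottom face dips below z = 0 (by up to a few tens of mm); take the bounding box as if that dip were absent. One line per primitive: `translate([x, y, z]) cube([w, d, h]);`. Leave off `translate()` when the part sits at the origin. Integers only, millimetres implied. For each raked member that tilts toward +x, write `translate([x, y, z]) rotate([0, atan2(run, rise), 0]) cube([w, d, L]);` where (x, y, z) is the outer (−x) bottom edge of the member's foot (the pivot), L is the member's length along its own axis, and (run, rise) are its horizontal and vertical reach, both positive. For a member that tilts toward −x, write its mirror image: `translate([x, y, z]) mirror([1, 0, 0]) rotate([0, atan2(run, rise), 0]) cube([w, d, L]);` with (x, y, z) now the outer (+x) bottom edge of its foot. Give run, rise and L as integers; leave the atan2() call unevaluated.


translate([288, 0, 840]) cube([72, 1351, 73]);
translate([0, 110, 0]) rotate([0, atan2(288, 840), 0]) cube([34, 57, 888]);
translate([648, 110, 0]) mirror([1, 0, 0]) rotate([0, atan2(288, 840), 0]) cube([34, 57, 888]);
translate([0, 1184, 0]) rotate([0, atan2(288, 840), 0]) cube([34, 57, 888]);
translate([648, 1184, 0]) mirror([1, 0, 0]) rotate([0, atan2(288, 840), 0]) cube([34, 57, 888]);


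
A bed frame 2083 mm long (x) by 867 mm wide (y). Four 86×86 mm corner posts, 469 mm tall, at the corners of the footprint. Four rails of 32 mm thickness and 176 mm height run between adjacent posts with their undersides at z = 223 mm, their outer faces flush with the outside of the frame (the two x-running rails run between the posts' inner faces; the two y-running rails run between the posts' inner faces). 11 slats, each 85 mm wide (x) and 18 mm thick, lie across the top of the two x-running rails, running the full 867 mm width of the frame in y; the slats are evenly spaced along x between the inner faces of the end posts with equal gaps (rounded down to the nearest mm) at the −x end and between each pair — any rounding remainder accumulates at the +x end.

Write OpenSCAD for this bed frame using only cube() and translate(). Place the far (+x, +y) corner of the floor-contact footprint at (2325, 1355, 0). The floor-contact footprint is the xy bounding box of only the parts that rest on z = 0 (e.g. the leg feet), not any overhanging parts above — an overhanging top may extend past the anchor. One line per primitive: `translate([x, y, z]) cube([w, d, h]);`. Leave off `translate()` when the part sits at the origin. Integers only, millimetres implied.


// slat z = rail_z + rail_h = 223 + 176 = 399
// slat gap = ⌊(1911 − 11·85) / 12⌋ = 81
translate([242, 488, 0]) cube([86, 86, 469]);
translate([242, 1269, 0]) cube([86, 86, 469]);
translate([2239, 488, 0]) cube([86, 86, 469]);
translate([2239, 1269, 0]) cube([86, 86, 469]);
translate([328, 488, 223]) cube([1911, 32, 176]);
translate([328, 1323, 223]) cube([1911, 32, 176]);
translate([242, 574, 223]) cube([32, 695, 176]);
translate([2293, 574, 223]) cube([32, 695, 176]);
translate([409, 488, 399]) cube([85, 867, 18]);
translate([575, 488, 399]) cube([85, 867, 18]);
translate([741, 488, 399]) cube([85, 867, 18]);
translate([907, 488, 399]) cube([85, 867, 18]);
translate([1073, 488, 399]) cube([85, 867, 18]);
translate([1239, 488, 399]) cube([85, 867, 18]);
translate([1405, 488, 399]) cube([85, 867, 18]);
translate([1571, 488, 399]) cube([85, 867, 18]);
translate([1737, 488, 399]) cube([85, 867, 18]);
translate([1903, 488, 399]) cube([85, 867, 18]);
translate([2069, 488, 399]) cube([85, 867, 18]);


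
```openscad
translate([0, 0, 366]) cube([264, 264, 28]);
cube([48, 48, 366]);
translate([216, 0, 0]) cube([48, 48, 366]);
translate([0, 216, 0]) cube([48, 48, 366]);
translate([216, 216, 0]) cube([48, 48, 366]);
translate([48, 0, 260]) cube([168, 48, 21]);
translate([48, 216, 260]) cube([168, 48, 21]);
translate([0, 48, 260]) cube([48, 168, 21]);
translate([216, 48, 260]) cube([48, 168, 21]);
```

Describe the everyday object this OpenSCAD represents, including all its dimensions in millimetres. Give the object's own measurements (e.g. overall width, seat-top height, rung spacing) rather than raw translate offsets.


A four-legged stool. The seat is a 264×264×28 mm slab whose top surface is at z = 394 mm; four square legs, each 48×48 mm in cross-section, run from the floor (z = 0) to the underside of the seat, each flush with a corner of the seat. Four stretchers, 48 mm wide and 21 mm tall, connect adjacent legs with their undersides at z = 260 mm, each running between the inner faces of the legs it joins and aligned with the legs' outer faces on the other axis.


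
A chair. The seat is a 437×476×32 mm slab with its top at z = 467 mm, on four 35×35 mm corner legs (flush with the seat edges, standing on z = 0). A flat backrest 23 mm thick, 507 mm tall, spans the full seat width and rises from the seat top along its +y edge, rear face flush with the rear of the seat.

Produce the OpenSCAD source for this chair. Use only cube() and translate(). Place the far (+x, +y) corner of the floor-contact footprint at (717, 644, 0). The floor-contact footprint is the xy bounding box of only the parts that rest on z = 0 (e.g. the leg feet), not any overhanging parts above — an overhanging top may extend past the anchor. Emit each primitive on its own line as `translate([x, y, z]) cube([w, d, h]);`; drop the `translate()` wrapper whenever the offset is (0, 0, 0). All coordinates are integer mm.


// leg_h = 467 - 32 = 435
translate([280, 168, 435]) cube([437, 476, 32]);
translate([280, 168, 0]) cube([35, 35, 435]);
translate([682, 168, 0]) cube([35, 35, 435]);
translate([280, 609, 0]) cube([35, 35, 435]);
translate([682, 609, 0]) cube([35, 35, 435]);
translate([280, 621, 467]) cube([437, 23, 507]);


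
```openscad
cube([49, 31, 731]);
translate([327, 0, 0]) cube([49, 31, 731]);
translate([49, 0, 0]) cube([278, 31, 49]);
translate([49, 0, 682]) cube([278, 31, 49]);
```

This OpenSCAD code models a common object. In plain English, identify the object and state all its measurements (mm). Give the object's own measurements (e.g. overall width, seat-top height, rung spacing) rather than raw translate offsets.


A rectangular picture frame lying in the x–z plane (depth along y). The opening is 278 mm wide (x) by 633 mm tall (z), surrounded by a border 49 mm wide on all four sides. The frame is 31 mm deep and is made of two full-height vertical stiles with two horizontal rails fitted between them.


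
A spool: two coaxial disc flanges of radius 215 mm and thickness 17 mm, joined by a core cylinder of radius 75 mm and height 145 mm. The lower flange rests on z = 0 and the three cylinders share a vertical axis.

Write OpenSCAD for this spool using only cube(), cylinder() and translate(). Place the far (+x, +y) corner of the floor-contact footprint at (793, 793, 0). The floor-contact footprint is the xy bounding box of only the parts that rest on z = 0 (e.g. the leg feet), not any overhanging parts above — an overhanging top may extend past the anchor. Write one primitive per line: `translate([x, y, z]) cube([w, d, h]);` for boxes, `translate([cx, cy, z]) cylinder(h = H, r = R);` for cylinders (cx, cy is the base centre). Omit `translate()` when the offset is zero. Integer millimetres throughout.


translate([578, 578, 0]) cylinder(h = 17, r = 215);
translate([578, 578, 17]) cylinder(h = 145, r = 75);
translate([578, 578, 162]) cylinder(h = 17, r = 215);


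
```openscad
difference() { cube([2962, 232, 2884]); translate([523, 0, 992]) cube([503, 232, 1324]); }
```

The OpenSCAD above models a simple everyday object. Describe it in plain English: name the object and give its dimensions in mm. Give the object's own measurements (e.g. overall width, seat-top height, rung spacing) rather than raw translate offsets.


A wall 2962 mm long (x), 232 mm thick (y), 2884 mm tall, with a rectangular window opening cut through it. The opening is 503 mm wide and 1324 mm tall; its sill is at z = 992 mm and its near (−x) edge is 523 mm from the wall's −x end. The opening passes through the full wall thickness.


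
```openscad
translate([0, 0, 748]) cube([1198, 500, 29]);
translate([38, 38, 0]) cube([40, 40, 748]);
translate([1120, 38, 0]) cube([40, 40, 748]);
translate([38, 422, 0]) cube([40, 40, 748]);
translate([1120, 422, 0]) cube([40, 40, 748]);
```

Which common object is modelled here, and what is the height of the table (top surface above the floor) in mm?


A table. The table height is 777 mm.

A 1198×500×29 slab sits at z = 748 on four 40 mm square posts — a table. The top surface is at 748 + 29 = 777 mm.


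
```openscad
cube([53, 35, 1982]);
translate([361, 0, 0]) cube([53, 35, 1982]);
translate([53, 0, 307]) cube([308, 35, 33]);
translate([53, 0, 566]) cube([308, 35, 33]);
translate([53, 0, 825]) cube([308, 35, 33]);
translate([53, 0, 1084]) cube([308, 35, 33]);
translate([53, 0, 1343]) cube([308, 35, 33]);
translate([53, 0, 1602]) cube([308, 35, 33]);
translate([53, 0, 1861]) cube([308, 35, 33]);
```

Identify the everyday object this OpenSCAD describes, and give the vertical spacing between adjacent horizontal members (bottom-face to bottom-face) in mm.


A ladder. The rung spacing is 259 mm.

Two tall 53×35 posts with 7 short bars between them — a ladder. Adjacent rungs sit at z = 307 and z = 566, so the spacing is 566 − 307 = 259 mm.


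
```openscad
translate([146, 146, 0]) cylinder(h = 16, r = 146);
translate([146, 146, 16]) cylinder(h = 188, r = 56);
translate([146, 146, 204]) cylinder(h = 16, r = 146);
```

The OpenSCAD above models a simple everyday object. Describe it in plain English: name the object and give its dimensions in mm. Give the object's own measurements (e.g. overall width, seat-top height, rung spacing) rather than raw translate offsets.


A spool: two coaxial disc flanges of radius 146 mm and thickness 16 mm, joined by a core cylinder of radius 56 mm and height 188 mm. The lower flange rests on z = 0 and the three cylinders share a vertical axis.


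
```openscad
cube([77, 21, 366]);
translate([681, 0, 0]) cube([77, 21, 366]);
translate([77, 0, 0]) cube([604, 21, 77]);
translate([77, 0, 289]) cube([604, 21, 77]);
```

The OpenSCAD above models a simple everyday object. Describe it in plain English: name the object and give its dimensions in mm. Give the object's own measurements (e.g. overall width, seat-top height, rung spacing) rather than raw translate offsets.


A rectangular picture frame lying in the x–z plane (depth along y). The opening is 604 mm wide (x) by 212 mm tall (z), surrounded by a border 77 mm wide on all four sides. The frame is 21 mm deep and is made of two full-height vertical stiles with two horizontal rails fitted between them.


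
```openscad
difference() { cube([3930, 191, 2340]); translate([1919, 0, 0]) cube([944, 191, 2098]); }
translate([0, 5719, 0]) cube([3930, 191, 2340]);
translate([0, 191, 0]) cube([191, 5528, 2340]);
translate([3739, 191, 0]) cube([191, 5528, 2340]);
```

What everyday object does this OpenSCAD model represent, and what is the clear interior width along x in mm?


A single room. The interior width is 3548 mm.

Four walls enclosing a rectangle with a door in the front wall — a room. Outside width 3930 minus two 191 mm walls gives 3548 mm.


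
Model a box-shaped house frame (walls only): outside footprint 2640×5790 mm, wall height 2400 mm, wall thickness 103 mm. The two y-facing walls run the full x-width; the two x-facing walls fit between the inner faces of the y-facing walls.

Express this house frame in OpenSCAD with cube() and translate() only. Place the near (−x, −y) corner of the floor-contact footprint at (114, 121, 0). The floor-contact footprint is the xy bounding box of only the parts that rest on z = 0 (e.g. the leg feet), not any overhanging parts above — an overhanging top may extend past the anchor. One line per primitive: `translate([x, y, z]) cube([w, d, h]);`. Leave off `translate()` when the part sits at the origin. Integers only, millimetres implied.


translate([114, 121, 0]) cube([2640, 103, 2400]);
translate([114, 5808, 0]) cube([2640, 103, 2400]);
translate([114, 224, 0]) cube([103, 5584, 2400]);
translate([2651, 224, 0]) cube([103, 5584, 2400]);


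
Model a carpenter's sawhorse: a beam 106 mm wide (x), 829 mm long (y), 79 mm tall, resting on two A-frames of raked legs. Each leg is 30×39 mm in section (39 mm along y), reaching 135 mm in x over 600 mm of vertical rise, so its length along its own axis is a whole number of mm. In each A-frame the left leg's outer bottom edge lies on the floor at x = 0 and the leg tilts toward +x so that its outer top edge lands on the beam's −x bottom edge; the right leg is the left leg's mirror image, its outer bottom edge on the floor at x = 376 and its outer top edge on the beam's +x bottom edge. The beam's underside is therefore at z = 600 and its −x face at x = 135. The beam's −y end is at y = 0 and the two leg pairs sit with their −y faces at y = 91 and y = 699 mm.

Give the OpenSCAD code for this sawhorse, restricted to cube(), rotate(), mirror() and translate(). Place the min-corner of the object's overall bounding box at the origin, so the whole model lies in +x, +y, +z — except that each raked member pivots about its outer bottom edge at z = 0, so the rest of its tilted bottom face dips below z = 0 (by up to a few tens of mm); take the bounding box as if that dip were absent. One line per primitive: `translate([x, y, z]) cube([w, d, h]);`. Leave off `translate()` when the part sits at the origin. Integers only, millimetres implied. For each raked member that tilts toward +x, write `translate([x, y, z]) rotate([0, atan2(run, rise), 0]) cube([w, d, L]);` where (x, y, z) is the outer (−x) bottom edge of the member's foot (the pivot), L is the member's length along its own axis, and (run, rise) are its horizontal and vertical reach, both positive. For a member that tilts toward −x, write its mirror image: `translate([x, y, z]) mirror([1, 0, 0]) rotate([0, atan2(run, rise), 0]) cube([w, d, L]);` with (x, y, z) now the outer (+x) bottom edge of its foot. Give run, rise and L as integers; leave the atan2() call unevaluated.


translate([135, 0, 600]) cube([106, 829, 79]);
translate([0, 91, 0]) rotate([0, atan2(135, 600), 0]) cube([30, 39, 615]);
translate([376, 91, 0]) mirror([1, 0, 0]) rotate([0, atan2(135, 600), 0]) cube([30, 39, 615]);
translate([0, 699, 0]) rotate([0, atan2(135, 600), 0]) cube([30, 39, 615]);
translate([376, 699, 0]) mirror([1, 0, 0]) rotate([0, atan2(135, 600), 0]) cube([30, 39, 615]);


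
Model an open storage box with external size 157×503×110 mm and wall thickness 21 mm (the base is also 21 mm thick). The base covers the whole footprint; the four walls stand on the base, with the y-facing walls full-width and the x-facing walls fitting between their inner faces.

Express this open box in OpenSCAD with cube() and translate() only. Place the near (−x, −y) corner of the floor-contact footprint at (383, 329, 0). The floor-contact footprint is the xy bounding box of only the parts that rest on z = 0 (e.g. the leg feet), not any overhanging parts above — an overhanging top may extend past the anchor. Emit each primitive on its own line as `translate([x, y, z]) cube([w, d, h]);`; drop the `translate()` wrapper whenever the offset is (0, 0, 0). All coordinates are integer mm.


translate([383, 329, 0]) cube([157, 503, 21]);
translate([383, 329, 21]) cube([157, 21, 89]);
translate([383, 811, 21]) cube([157, 21, 89]);
translate([383, 350, 21]) cube([21, 461, 89]);
translate([519, 350, 21]) cube([21, 461, 89]);


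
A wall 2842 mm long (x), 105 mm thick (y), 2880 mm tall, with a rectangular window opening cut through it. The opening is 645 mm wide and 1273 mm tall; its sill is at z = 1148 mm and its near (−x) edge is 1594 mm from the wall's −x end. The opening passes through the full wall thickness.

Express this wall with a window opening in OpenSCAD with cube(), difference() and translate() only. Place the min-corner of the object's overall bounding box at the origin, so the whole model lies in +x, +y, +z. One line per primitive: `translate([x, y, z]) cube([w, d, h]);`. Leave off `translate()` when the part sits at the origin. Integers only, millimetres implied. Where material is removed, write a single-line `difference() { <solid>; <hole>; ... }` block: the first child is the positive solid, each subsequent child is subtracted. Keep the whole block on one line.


difference() { cube([2842, 105, 2880]); translate([1594, 0, 1148]) cube([645, 105, 1273]); }


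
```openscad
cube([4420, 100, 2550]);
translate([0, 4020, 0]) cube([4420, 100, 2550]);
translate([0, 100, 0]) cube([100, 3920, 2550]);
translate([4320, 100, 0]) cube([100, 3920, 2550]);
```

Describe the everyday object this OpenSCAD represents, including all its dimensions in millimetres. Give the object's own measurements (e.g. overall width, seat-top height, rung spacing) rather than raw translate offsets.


The wall frame of a small rectangular building: four walls, each 2550 mm tall and 100 mm thick, enclosing a footprint 4420 mm (x) by 4120 mm (y) outside-to-outside, with no floor or roof. The front and back walls (the −y and +y sides) span the full width; the two side walls fit between them.


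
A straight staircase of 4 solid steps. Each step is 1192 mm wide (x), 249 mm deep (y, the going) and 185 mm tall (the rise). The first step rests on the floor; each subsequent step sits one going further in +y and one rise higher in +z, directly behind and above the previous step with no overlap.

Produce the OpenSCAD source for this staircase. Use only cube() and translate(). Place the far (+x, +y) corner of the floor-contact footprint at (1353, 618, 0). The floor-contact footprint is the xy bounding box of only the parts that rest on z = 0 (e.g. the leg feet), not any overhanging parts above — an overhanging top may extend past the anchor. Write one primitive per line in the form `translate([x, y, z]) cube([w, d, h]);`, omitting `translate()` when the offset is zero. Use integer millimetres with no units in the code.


translate([161, 369, 0]) cube([1192, 249, 185]);
translate([161, 618, 185]) cube([1192, 249, 185]);
translate([161, 867, 370]) cube([1192, 249, 185]);
translate([161, 1116, 555]) cube([1192, 249, 185]);
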